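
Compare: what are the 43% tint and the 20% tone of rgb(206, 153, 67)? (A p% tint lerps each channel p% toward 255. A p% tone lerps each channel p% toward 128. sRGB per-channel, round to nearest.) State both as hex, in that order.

43% tint:
  R: 206 + 0.43×(255−206) = 206 + 21.07 = 227.07 → 227
  G: 153 + 43.86 = 196.86 → 197
  B: 67 + 0.43×(255−67) = 67 + 80.84 = 147.84 → 148
  → #E3C594
20% tone:
  R: 206 − 15.6 = 190.4 → 190
  G: 153 + 0.2×(128−153) = 153 − 5 = 148 → 148
  B: 67 + 12.2 = 79.2 → 79
  → #BE944F

#E3C594, #BE944F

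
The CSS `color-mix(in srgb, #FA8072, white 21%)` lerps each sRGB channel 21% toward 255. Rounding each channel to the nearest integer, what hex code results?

#FB9B90

#FA8072 is rgb(250, 128, 114).
A 21% tint moves each channel 21% toward 255:
  R: 250 + 0.21×(255−250) = 250 + 1.05 = 251.05 → 251
  G: 128 + 26.67 = 154.67 → 155
  B: 114 + 0.21×(255−114) = 114 + 29.61 = 143.61 → 144
rgb(251, 155, 144) = #FB9B90.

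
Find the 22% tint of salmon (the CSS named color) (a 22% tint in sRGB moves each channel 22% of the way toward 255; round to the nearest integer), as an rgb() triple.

rgb(251, 156, 145)

CSS salmon is rgb(250, 128, 114).
A 22% tint moves each channel 22% toward 255:
  R: 250 + 1.1 = 251.1 → 251
  G: 128 + 0.22×(255−128) = 128 + 27.94 = 155.94 → 156
  B: 114 + 0.22×(255−114) = 114 + 31.02 = 145.02 → 145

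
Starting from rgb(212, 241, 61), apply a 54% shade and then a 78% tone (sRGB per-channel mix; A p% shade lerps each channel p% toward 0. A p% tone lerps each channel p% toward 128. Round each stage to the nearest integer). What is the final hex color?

Lerp each channel 54% toward 0:
  R: 212 + 0.54×(0−212) = 212 − 114.48 = 97.52 → 98
  G: 241 + 0.54×(0−241) = 241 − 130.14 = 110.86 → 111
  B: 61 + 0.54×(0−61) = 61 − 32.94 = 28.06 → 28
After the shade: rgb(98, 111, 28) = #626f1c.
Lerp each channel 78% toward 128:
  R: 98 + 23.4 = 121.4 → 121
  G: 111 + 0.78×(128−111) = 111 + 13.26 = 124.26 → 124
  B: 28 + 78 = 106 → 106
rgb(121, 124, 106) = #797c6a.

#797c6a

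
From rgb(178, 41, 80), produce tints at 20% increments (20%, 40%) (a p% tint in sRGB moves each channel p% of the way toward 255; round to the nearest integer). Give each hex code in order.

20%: (178 + 15.4 = 193.4→193, 41 + 42.8 = 83.8→84, 80 + 35 = 115→115) → #C15473
40%: (178 + 30.8 = 208.8→209, 41 + 85.6 = 126.6→127, 80 + 70 = 150→150) → #D17F96

#C15473, #D17F96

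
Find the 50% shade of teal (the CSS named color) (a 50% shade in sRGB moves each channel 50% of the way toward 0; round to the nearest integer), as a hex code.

#004040

CSS teal is rgb(0, 128, 128).
Lerp each channel 50% toward 0:
  R: 0 + 0 = 0 → 0
  G: 128 − 64 = 64 → 64
  B: 128 − 64 = 64 → 64
rgb(0, 64, 64) = #004040.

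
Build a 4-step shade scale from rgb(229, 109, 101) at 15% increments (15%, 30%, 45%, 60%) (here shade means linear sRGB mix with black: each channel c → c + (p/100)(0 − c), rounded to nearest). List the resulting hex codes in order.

#c35d56, #a04c47, #7e3c38, #5c2c28

15%: (229 − 34.35 = 194.65→195, 109 − 16.35 = 92.65→93, 101 − 15.15 = 85.85→86) → #c35d56
30%: (229 − 68.7 = 160.3→160, 109 − 32.7 = 76.3→76, 101 − 30.3 = 70.7→71) → #a04c47
45%: (229 − 103.05 = 125.95→126, 109 − 49.05 = 59.95→60, 101 − 45.45 = 55.55→56) → #7e3c38
60%: (229 − 137.4 = 91.6→92, 109 − 65.4 = 43.6→44, 101 − 60.6 = 40.4→40) → #5c2c28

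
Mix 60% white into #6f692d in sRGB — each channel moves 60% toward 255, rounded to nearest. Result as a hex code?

#6f692d is rgb(111, 105, 45).
Per channel, c → c + 0.6(255 − c):
  R: 111 + 0.6×(255−111) = 111 + 86.4 = 197.4 → 197
  G: 105 + 90 = 195 → 195
  B: 45 + 0.6×(255−45) = 45 + 126 = 171 → 171
rgb(197, 195, 171) = #c5c3ab.

#c5c3ab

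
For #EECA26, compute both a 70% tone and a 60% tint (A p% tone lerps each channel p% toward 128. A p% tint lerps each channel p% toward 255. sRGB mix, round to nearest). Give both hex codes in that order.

#EECA26 is rgb(238, 202, 38).
70% tone:
  R: 238 + 0.7×(128−238) = 238 − 77 = 161 → 161
  G: 202 + 0.7×(128−202) = 202 − 51.8 = 150.2 → 150
  B: 38 + 0.7×(128−38) = 38 + 63 = 101 → 101
  → #A19665
60% tint:
  R: 238 + 0.6×(255−238) = 238 + 10.2 = 248.2 → 248
  G: 202 + 0.6×(255−202) = 202 + 31.8 = 233.8 → 234
  B: 38 + 130.2 = 168.2 → 168
  → #F8EAA8

#A19665, #F8EAA8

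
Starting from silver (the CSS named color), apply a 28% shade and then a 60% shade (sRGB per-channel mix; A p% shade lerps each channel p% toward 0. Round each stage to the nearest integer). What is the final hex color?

#373737

CSS silver is rgb(192, 192, 192).
A 28% shade moves each channel 28% toward 0:
  R: 192 + 0.28×(0−192) = 192 − 53.76 = 138.24 → 138
  G: 192 − 53.76 = 138.24 → 138
  B: 192 + 0.28×(0−192) = 192 − 53.76 = 138.24 → 138
After the shade: rgb(138, 138, 138) = #8A8A8A.
A 60% shade moves each channel 60% toward 0:
  R: 138 + 0.6×(0−138) = 138 − 82.8 = 55.2 → 55
  G: 138 − 82.8 = 55.2 → 55
  B: 138 − 82.8 = 55.2 → 55
rgb(55, 55, 55) = #373737.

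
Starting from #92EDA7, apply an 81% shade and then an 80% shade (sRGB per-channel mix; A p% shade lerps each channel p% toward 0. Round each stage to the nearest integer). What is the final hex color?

#92EDA7 is rgb(146, 237, 167).
Per channel, c → c + 0.81(0 − c):
  R: 146 + 0.81×(0−146) = 146 − 118.26 = 27.74 → 28
  G: 237 + 0.81×(0−237) = 237 − 191.97 = 45.03 → 45
  B: 167 − 135.27 = 31.73 → 32
After the shade: rgb(28, 45, 32) = #1C2D20.
An 80% shade moves each channel 80% toward 0:
  R: 28 − 22.4 = 5.6 → 6
  G: 45 + 0.8×(0−45) = 45 − 36 = 9 → 9
  B: 32 + 0.8×(0−32) = 32 − 25.6 = 6.4 → 6
rgb(6, 9, 6) = #060906.

#060906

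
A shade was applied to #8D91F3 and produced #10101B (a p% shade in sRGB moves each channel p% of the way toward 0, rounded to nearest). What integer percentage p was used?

#8D91F3 is rgb(141, 145, 243); #10101B is rgb(16, 16, 27).
On the B channel (widest range): 27 ≈ 243 + (p/100)(0 − 243), so p ≈ 100×(27 − 243)/(0 − 243) = -21600/-243 = 88.89.
p = 89 reproduces all three channels after rounding.

89%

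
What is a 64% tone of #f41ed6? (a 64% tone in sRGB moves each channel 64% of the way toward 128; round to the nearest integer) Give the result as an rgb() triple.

#f41ed6 is rgb(244, 30, 214).
Per channel, c → c + 0.64(128 − c):
  R: 244 − 74.24 = 169.76 → 170
  G: 30 + 62.72 = 92.72 → 93
  B: 214 + 0.64×(128−214) = 214 − 55.04 = 158.96 → 159

rgb(170, 93, 159)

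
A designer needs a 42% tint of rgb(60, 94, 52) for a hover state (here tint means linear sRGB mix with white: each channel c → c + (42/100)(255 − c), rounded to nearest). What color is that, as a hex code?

Per channel, c → c + 0.42(255 − c):
  R: 60 + 0.42×(255−60) = 60 + 81.9 = 141.9 → 142
  G: 94 + 67.62 = 161.62 → 162
  B: 52 + 0.42×(255−52) = 52 + 85.26 = 137.26 → 137
rgb(142, 162, 137) = #8EA289.

#8EA289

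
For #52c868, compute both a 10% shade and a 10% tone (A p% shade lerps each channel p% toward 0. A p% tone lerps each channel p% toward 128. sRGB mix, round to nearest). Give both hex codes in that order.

#4ab45e, #57c16a

#52c868 is rgb(82, 200, 104).
10% shade:
  R: 82 + 0.1×(0−82) = 82 − 8.2 = 73.8 → 74
  G: 200 − 20 = 180 → 180
  B: 104 − 10.4 = 93.6 → 94
  → #4ab45e
10% tone:
  R: 82 + 0.1×(128−82) = 82 + 4.6 = 86.6 → 87
  G: 200 + 0.1×(128−200) = 200 − 7.2 = 192.8 → 193
  B: 104 + 0.1×(128−104) = 104 + 2.4 = 106.4 → 106
  → #57c16a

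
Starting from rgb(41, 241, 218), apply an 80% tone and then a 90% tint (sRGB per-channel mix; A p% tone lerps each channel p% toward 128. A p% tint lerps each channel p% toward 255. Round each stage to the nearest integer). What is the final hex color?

#f1f5f4

Per channel, c → c + 0.8(128 − c):
  R: 41 + 0.8×(128−41) = 41 + 69.6 = 110.6 → 111
  G: 241 − 90.4 = 150.6 → 151
  B: 218 + 0.8×(128−218) = 218 − 72 = 146 → 146
After the tone: rgb(111, 151, 146) = #6f9792.
Lerp each channel 90% toward 255:
  R: 111 + 129.6 = 240.6 → 241
  G: 151 + 0.9×(255−151) = 151 + 93.6 = 244.6 → 245
  B: 146 + 0.9×(255−146) = 146 + 98.1 = 244.1 → 244
rgb(241, 245, 244) = #f1f5f4.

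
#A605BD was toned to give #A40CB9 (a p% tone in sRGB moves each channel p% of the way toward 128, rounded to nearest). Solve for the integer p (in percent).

#A605BD is rgb(166, 5, 189); #A40CB9 is rgb(164, 12, 185).
On the G channel (widest range): 12 ≈ 5 + (p/100)(128 − 5), so p ≈ 100×(12 − 5)/(128 − 5) = 700/123 = 5.69.
p = 6 reproduces all three channels after rounding.

6%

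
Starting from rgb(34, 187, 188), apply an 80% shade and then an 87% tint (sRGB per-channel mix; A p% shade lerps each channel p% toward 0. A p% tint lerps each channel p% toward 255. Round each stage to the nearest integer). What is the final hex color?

An 80% shade moves each channel 80% toward 0:
  R: 34 + 0.8×(0−34) = 34 − 27.2 = 6.8 → 7
  G: 187 − 149.6 = 37.4 → 37
  B: 188 − 150.4 = 37.6 → 38
After the shade: rgb(7, 37, 38) = #072526.
An 87% tint moves each channel 87% toward 255:
  R: 7 + 215.76 = 222.76 → 223
  G: 37 + 189.66 = 226.66 → 227
  B: 38 + 0.87×(255−38) = 38 + 188.79 = 226.79 → 227
rgb(223, 227, 227) = #dfe3e3.

#dfe3e3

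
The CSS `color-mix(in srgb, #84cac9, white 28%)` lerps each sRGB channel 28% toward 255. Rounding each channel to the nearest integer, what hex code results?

#84cac9 is rgb(132, 202, 201).
Lerp each channel 28% toward 255:
  R: 132 + 34.44 = 166.44 → 166
  G: 202 + 14.84 = 216.84 → 217
  B: 201 + 15.12 = 216.12 → 216
rgb(166, 217, 216) = #a6d9d8.

#a6d9d8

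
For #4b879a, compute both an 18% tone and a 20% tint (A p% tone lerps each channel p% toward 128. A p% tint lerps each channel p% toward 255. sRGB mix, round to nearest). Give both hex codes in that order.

#4b879a is rgb(75, 135, 154).
18% tone:
  R: 75 + 9.54 = 84.54 → 85
  G: 135 − 1.26 = 133.74 → 134
  B: 154 + 0.18×(128−154) = 154 − 4.68 = 149.32 → 149
  → #558695
20% tint:
  R: 75 + 0.2×(255−75) = 75 + 36 = 111 → 111
  G: 135 + 24 = 159 → 159
  B: 154 + 0.2×(255−154) = 154 + 20.2 = 174.2 → 174
  → #6f9fae

#558695, #6f9fae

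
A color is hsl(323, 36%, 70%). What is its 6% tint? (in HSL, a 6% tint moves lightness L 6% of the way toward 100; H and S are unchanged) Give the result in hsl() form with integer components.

hsl(323, 36%, 72%)

L moves 6% from 70 toward 100: 70 + 1.8 = 71.8 → 72.
H and S are unchanged.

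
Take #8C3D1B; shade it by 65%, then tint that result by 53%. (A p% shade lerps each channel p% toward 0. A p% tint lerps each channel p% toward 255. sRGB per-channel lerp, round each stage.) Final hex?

#9E918B

#8C3D1B is rgb(140, 61, 27).
Per channel, c → c + 0.65(0 − c):
  R: 140 + 0.65×(0−140) = 140 − 91 = 49 → 49
  G: 61 + 0.65×(0−61) = 61 − 39.65 = 21.35 → 21
  B: 27 − 17.55 = 9.45 → 9
After the shade: rgb(49, 21, 9) = #311509.
Lerp each channel 53% toward 255:
  R: 49 + 109.18 = 158.18 → 158
  G: 21 + 124.02 = 145.02 → 145
  B: 9 + 0.53×(255−9) = 9 + 130.38 = 139.38 → 139
rgb(158, 145, 139) = #9E918B.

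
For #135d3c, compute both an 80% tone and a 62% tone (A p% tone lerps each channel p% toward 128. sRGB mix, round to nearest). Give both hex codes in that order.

#6a7972, #577366

#135d3c is rgb(19, 93, 60).
80% tone:
  R: 19 + 0.8×(128−19) = 19 + 87.2 = 106.2 → 106
  G: 93 + 0.8×(128−93) = 93 + 28 = 121 → 121
  B: 60 + 54.4 = 114.4 → 114
  → #6a7972
62% tone:
  R: 19 + 0.62×(128−19) = 19 + 67.58 = 86.58 → 87
  G: 93 + 0.62×(128−93) = 93 + 21.7 = 114.7 → 115
  B: 60 + 42.16 = 102.16 → 102
  → #577366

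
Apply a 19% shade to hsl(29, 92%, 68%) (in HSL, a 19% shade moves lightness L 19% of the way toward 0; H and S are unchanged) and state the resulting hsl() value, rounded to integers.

hsl(29, 92%, 55%)

L moves 19% from 68 toward 0: 68 − 12.92 = 55.08 → 55.
H and S are unchanged.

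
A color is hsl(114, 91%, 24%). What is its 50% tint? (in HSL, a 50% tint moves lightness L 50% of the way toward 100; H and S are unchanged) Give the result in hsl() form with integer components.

L moves 50% from 24 toward 100: 24 + 38 = 62 → 62.
H and S are unchanged.

hsl(114, 91%, 62%)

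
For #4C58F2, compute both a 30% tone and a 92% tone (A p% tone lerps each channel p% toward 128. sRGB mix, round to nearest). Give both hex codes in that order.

#5C64D0, #7C7D89

#4C58F2 is rgb(76, 88, 242).
30% tone:
  R: 76 + 0.3×(128−76) = 76 + 15.6 = 91.6 → 92
  G: 88 + 0.3×(128−88) = 88 + 12 = 100 → 100
  B: 242 − 34.2 = 207.8 → 208
  → #5C64D0
92% tone:
  R: 76 + 47.84 = 123.84 → 124
  G: 88 + 36.8 = 124.8 → 125
  B: 242 + 0.92×(128−242) = 242 − 104.88 = 137.12 → 137
  → #7C7D89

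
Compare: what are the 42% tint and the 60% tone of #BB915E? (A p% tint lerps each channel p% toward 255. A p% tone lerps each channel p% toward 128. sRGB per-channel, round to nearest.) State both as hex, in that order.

#D8BFA2, #988772

#BB915E is rgb(187, 145, 94).
42% tint:
  R: 187 + 0.42×(255−187) = 187 + 28.56 = 215.56 → 216
  G: 145 + 0.42×(255−145) = 145 + 46.2 = 191.2 → 191
  B: 94 + 67.62 = 161.62 → 162
  → #D8BFA2
60% tone:
  R: 187 + 0.6×(128−187) = 187 − 35.4 = 151.6 → 152
  G: 145 − 10.2 = 134.8 → 135
  B: 94 + 20.4 = 114.4 → 114
  → #988772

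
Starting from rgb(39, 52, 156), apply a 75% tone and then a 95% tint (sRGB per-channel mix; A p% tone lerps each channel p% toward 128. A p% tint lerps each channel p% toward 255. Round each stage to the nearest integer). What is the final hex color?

Lerp each channel 75% toward 128:
  R: 39 + 0.75×(128−39) = 39 + 66.75 = 105.75 → 106
  G: 52 + 57 = 109 → 109
  B: 156 + 0.75×(128−156) = 156 − 21 = 135 → 135
After the tone: rgb(106, 109, 135) = #6A6D87.
Per channel, c → c + 0.95(255 − c):
  R: 106 + 0.95×(255−106) = 106 + 141.55 = 247.55 → 248
  G: 109 + 0.95×(255−109) = 109 + 138.7 = 247.7 → 248
  B: 135 + 0.95×(255−135) = 135 + 114 = 249 → 249
rgb(248, 248, 249) = #F8F8F9.

#F8F8F9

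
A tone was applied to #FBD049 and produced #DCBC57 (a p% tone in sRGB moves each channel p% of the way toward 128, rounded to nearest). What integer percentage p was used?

#FBD049 is rgb(251, 208, 73); #DCBC57 is rgb(220, 188, 87).
On the R channel (widest range): 220 ≈ 251 + (p/100)(128 − 251), so p ≈ 100×(220 − 251)/(128 − 251) = -3100/-123 = 25.20.
p = 25 reproduces all three channels after rounding.

25%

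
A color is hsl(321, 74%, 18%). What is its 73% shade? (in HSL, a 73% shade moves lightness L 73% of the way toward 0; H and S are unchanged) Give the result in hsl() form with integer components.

hsl(321, 74%, 5%)

L moves 73% from 18 toward 0: 18 − 13.14 = 4.86 → 5.
H and S are unchanged.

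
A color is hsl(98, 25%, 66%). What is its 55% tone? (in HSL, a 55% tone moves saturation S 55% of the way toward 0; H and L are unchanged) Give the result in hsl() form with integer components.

hsl(98, 11%, 66%)

S moves 55% from 25 toward 0: 25 − 13.75 = 11.25 → 11.
H and L are unchanged.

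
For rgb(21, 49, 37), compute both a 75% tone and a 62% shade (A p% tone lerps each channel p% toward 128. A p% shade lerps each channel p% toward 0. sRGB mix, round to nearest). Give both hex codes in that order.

75% tone:
  R: 21 + 0.75×(128−21) = 21 + 80.25 = 101.25 → 101
  G: 49 + 0.75×(128−49) = 49 + 59.25 = 108.25 → 108
  B: 37 + 0.75×(128−37) = 37 + 68.25 = 105.25 → 105
  → #656C69
62% shade:
  R: 21 + 0.62×(0−21) = 21 − 13.02 = 7.98 → 8
  G: 49 + 0.62×(0−49) = 49 − 30.38 = 18.62 → 19
  B: 37 − 22.94 = 14.06 → 14
  → #08130E

#656C69, #08130E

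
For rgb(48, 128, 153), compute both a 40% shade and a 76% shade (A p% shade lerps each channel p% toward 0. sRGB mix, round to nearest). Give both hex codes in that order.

40% shade:
  R: 48 + 0.4×(0−48) = 48 − 19.2 = 28.8 → 29
  G: 128 + 0.4×(0−128) = 128 − 51.2 = 76.8 → 77
  B: 153 − 61.2 = 91.8 → 92
  → #1D4D5C
76% shade:
  R: 48 + 0.76×(0−48) = 48 − 36.48 = 11.52 → 12
  G: 128 − 97.28 = 30.72 → 31
  B: 153 − 116.28 = 36.72 → 37
  → #0C1F25

#1D4D5C, #0C1F25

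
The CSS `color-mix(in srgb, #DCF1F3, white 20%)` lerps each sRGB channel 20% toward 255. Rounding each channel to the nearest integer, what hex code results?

#DCF1F3 is rgb(220, 241, 243).
Per channel, c → c + 0.2(255 − c):
  R: 220 + 0.2×(255−220) = 220 + 7 = 227 → 227
  G: 241 + 0.2×(255−241) = 241 + 2.8 = 243.8 → 244
  B: 243 + 2.4 = 245.4 → 245
rgb(227, 244, 245) = #E3F4F5.

#E3F4F5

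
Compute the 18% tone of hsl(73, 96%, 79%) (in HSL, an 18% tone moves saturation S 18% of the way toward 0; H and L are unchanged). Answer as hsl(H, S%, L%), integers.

hsl(73, 79%, 79%)

S moves 18% from 96 toward 0: 96 − 17.28 = 78.72 → 79.
H and L are unchanged.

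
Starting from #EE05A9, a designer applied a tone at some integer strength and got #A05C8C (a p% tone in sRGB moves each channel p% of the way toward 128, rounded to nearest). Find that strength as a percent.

71%

#EE05A9 is rgb(238, 5, 169); #A05C8C is rgb(160, 92, 140).
On the G channel (widest range): 92 ≈ 5 + (p/100)(128 − 5), so p ≈ 100×(92 − 5)/(128 − 5) = 8700/123 = 70.73.
p = 71 reproduces all three channels after rounding.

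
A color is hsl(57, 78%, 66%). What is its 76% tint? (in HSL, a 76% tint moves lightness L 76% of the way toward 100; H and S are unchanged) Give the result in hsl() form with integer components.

L moves 76% from 66 toward 100: 66 + 25.84 = 91.84 → 92.
H and S are unchanged.

hsl(57, 78%, 92%)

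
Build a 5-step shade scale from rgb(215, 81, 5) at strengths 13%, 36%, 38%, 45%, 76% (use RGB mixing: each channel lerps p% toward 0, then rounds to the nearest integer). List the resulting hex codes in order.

#BB4604, #8A3403, #853203, #762D03, #341301

13%: (215 − 27.95 = 187.05→187, 81 − 10.53 = 70.47→70, 5 − 0.65 = 4.35→4) → #BB4604
36%: (215 − 77.4 = 137.6→138, 81 − 29.16 = 51.84→52, 5 − 1.8 = 3.2→3) → #8A3403
38%: (215 − 81.7 = 133.3→133, 81 − 30.78 = 50.22→50, 5 − 1.9 = 3.1→3) → #853203
45%: (215 − 96.75 = 118.25→118, 81 − 36.45 = 44.55→45, 5 − 2.25 = 2.75→3) → #762D03
76%: (215 − 163.4 = 51.6→52, 81 − 61.56 = 19.44→19, 5 − 3.8 = 1.2→1) → #341301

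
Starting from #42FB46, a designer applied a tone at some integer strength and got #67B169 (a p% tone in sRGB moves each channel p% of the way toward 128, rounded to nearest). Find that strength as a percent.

#42FB46 is rgb(66, 251, 70); #67B169 is rgb(103, 177, 105).
On the G channel (widest range): 177 ≈ 251 + (p/100)(128 − 251), so p ≈ 100×(177 − 251)/(128 − 251) = -7400/-123 = 60.16.
p = 60 reproduces all three channels after rounding.

60%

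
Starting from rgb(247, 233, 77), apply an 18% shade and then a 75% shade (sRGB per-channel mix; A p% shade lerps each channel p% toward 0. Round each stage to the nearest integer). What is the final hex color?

#333010

An 18% shade moves each channel 18% toward 0:
  R: 247 + 0.18×(0−247) = 247 − 44.46 = 202.54 → 203
  G: 233 + 0.18×(0−233) = 233 − 41.94 = 191.06 → 191
  B: 77 − 13.86 = 63.14 → 63
After the shade: rgb(203, 191, 63) = #CBBF3F.
Per channel, c → c + 0.75(0 − c):
  R: 203 − 152.25 = 50.75 → 51
  G: 191 − 143.25 = 47.75 → 48
  B: 63 + 0.75×(0−63) = 63 − 47.25 = 15.75 → 16
rgb(51, 48, 16) = #333010.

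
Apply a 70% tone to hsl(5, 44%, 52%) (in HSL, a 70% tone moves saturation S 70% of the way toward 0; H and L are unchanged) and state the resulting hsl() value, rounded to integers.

S moves 70% from 44 toward 0: 44 − 30.8 = 13.2 → 13.
H and L are unchanged.

hsl(5, 13%, 52%)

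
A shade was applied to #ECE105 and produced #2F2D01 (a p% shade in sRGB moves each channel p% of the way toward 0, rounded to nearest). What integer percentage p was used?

80%

#ECE105 is rgb(236, 225, 5); #2F2D01 is rgb(47, 45, 1).
On the R channel (widest range): 47 ≈ 236 + (p/100)(0 − 236), so p ≈ 100×(47 − 236)/(0 − 236) = -18900/-236 = 80.08.
p = 80 reproduces all three channels after rounding.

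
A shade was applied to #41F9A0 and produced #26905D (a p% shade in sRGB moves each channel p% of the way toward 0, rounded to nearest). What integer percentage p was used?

#41F9A0 is rgb(65, 249, 160); #26905D is rgb(38, 144, 93).
On the G channel (widest range): 144 ≈ 249 + (p/100)(0 − 249), so p ≈ 100×(144 − 249)/(0 − 249) = -10500/-249 = 42.17.
p = 42 reproduces all three channels after rounding.

42%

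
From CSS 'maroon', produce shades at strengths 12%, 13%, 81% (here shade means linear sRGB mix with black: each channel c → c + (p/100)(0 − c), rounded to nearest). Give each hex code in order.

#710000, #6F0000, #180000

CSS maroon is rgb(128, 0, 0).
12%: (128 − 15.36 = 112.64→113, 0→0, 0→0) → #710000
13%: (128 − 16.64 = 111.36→111, 0→0, 0→0) → #6F0000
81%: (128 − 103.68 = 24.32→24, 0→0, 0→0) → #180000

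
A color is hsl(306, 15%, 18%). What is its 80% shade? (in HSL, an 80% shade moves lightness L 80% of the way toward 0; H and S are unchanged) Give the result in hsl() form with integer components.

L moves 80% from 18 toward 0: 18 − 14.4 = 3.6 → 4.
H and S are unchanged.

hsl(306, 15%, 4%)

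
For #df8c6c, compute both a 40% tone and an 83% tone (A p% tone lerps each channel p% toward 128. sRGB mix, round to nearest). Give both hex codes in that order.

#df8c6c is rgb(223, 140, 108).
40% tone:
  R: 223 + 0.4×(128−223) = 223 − 38 = 185 → 185
  G: 140 − 4.8 = 135.2 → 135
  B: 108 + 0.4×(128−108) = 108 + 8 = 116 → 116
  → #b98774
83% tone:
  R: 223 − 78.85 = 144.15 → 144
  G: 140 + 0.83×(128−140) = 140 − 9.96 = 130.04 → 130
  B: 108 + 0.83×(128−108) = 108 + 16.6 = 124.6 → 125
  → #90827d

#b98774, #90827d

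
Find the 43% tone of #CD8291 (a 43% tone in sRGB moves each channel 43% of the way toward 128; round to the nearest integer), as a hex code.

#AC818A

#CD8291 is rgb(205, 130, 145).
Lerp each channel 43% toward 128:
  R: 205 + 0.43×(128−205) = 205 − 33.11 = 171.89 → 172
  G: 130 − 0.86 = 129.14 → 129
  B: 145 − 7.31 = 137.69 → 138
rgb(172, 129, 138) = #AC818A.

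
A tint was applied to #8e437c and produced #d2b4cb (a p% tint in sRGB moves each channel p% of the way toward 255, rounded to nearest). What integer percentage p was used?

#8e437c is rgb(142, 67, 124); #d2b4cb is rgb(210, 180, 203).
On the G channel (widest range): 180 ≈ 67 + (p/100)(255 − 67), so p ≈ 100×(180 − 67)/(255 − 67) = 11300/188 = 60.11.
p = 60 reproduces all three channels after rounding.

60%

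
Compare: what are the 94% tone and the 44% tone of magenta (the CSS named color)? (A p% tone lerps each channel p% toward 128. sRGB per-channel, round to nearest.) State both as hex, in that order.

CSS magenta is rgb(255, 0, 255).
94% tone:
  R: 255 + 0.94×(128−255) = 255 − 119.38 = 135.62 → 136
  G: 0 + 0.94×(128−0) = 0 + 120.32 = 120.32 → 120
  B: 255 − 119.38 = 135.62 → 136
  → #887888
44% tone:
  R: 255 + 0.44×(128−255) = 255 − 55.88 = 199.12 → 199
  G: 0 + 0.44×(128−0) = 0 + 56.32 = 56.32 → 56
  B: 255 − 55.88 = 199.12 → 199
  → #C738C7

#887888, #C738C7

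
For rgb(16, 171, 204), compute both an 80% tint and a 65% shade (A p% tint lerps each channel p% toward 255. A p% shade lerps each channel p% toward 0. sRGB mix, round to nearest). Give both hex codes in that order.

#cfeef5, #063c47

80% tint:
  R: 16 + 0.8×(255−16) = 16 + 191.2 = 207.2 → 207
  G: 171 + 0.8×(255−171) = 171 + 67.2 = 238.2 → 238
  B: 204 + 40.8 = 244.8 → 245
  → #cfeef5
65% shade:
  R: 16 − 10.4 = 5.6 → 6
  G: 171 − 111.15 = 59.85 → 60
  B: 204 − 132.6 = 71.4 → 71
  → #063c47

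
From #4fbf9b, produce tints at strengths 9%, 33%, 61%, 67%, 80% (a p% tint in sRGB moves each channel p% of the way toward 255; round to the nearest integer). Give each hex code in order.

#4fbf9b is rgb(79, 191, 155).
9%: (79 + 15.84 = 94.84→95, 191 + 5.76 = 196.76→197, 155 + 9 = 164→164) → #5fc5a4
33%: (79 + 58.08 = 137.08→137, 191 + 21.12 = 212.12→212, 155 + 33 = 188→188) → #89d4bc
61%: (79 + 107.36 = 186.36→186, 191 + 39.04 = 230.04→230, 155 + 61 = 216→216) → #bae6d8
67%: (79 + 117.92 = 196.92→197, 191 + 42.88 = 233.88→234, 155 + 67 = 222→222) → #c5eade
80%: (79 + 140.8 = 219.8→220, 191 + 51.2 = 242.2→242, 155 + 80 = 235→235) → #dcf2eb

#5fc5a4, #89d4bc, #bae6d8, #c5eade, #dcf2eb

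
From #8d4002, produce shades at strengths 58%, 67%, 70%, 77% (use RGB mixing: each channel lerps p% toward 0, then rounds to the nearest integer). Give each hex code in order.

#3b1b01, #2f1501, #2a1301, #200f00

#8d4002 is rgb(141, 64, 2).
58%: (141 − 81.78 = 59.22→59, 64 − 37.12 = 26.88→27, 2 − 1.16 = 0.84→1) → #3b1b01
67%: (141 − 94.47 = 46.53→47, 64 − 42.88 = 21.12→21, 2 − 1.34 = 0.66→1) → #2f1501
70%: (141 − 98.7 = 42.3→42, 64 − 44.8 = 19.2→19, 2 − 1.4 = 0.6→1) → #2a1301
77%: (141 − 108.57 = 32.43→32, 64 − 49.28 = 14.72→15, 2 − 1.54 = 0.46→0) → #200f00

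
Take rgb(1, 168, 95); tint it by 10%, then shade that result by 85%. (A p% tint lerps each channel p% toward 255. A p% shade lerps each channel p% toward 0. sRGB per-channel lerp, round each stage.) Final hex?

#041b11

A 10% tint moves each channel 10% toward 255:
  R: 1 + 0.1×(255−1) = 1 + 25.4 = 26.4 → 26
  G: 168 + 8.7 = 176.7 → 177
  B: 95 + 16 = 111 → 111
After the tint: rgb(26, 177, 111) = #1ab16f.
Per channel, c → c + 0.85(0 − c):
  R: 26 − 22.1 = 3.9 → 4
  G: 177 + 0.85×(0−177) = 177 − 150.45 = 26.55 → 27
  B: 111 + 0.85×(0−111) = 111 − 94.35 = 16.65 → 17
rgb(4, 27, 17) = #041b11.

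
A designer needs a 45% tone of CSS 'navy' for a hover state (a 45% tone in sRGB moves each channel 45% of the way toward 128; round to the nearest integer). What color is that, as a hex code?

#3A3A80

CSS navy is rgb(0, 0, 128).
Per channel, c → c + 0.45(128 − c):
  R: 0 + 57.6 = 57.6 → 58
  G: 0 + 0.45×(128−0) = 0 + 57.6 = 57.6 → 58
  B: 128 + 0.45×(128−128) = 128 + 0 = 128 → 128
rgb(58, 58, 128) = #3A3A80.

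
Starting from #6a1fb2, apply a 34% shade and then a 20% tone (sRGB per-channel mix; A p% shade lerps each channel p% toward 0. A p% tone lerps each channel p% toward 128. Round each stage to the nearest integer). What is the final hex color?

#522a77

#6a1fb2 is rgb(106, 31, 178).
Lerp each channel 34% toward 0:
  R: 106 + 0.34×(0−106) = 106 − 36.04 = 69.96 → 70
  G: 31 − 10.54 = 20.46 → 20
  B: 178 − 60.52 = 117.48 → 117
After the shade: rgb(70, 20, 117) = #461475.
Per channel, c → c + 0.2(128 − c):
  R: 70 + 11.6 = 81.6 → 82
  G: 20 + 0.2×(128−20) = 20 + 21.6 = 41.6 → 42
  B: 117 + 0.2×(128−117) = 117 + 2.2 = 119.2 → 119
rgb(82, 42, 119) = #522a77.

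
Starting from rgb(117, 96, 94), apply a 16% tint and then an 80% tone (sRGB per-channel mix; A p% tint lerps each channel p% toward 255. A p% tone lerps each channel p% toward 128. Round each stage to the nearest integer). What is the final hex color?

#827f7e

A 16% tint moves each channel 16% toward 255:
  R: 117 + 22.08 = 139.08 → 139
  G: 96 + 0.16×(255−96) = 96 + 25.44 = 121.44 → 121
  B: 94 + 0.16×(255−94) = 94 + 25.76 = 119.76 → 120
After the tint: rgb(139, 121, 120) = #8b7978.
An 80% tone moves each channel 80% toward 128:
  R: 139 + 0.8×(128−139) = 139 − 8.8 = 130.2 → 130
  G: 121 + 0.8×(128−121) = 121 + 5.6 = 126.6 → 127
  B: 120 + 0.8×(128−120) = 120 + 6.4 = 126.4 → 126
rgb(130, 127, 126) = #827f7e.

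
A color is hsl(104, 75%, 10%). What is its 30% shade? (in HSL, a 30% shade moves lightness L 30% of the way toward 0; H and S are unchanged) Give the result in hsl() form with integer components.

L moves 30% from 10 toward 0: 10 − 3 = 7 → 7.
H and S are unchanged.

hsl(104, 75%, 7%)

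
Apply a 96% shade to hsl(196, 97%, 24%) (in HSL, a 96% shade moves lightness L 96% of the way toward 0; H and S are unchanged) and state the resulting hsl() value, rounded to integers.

hsl(196, 97%, 1%)

L moves 96% from 24 toward 0: 24 − 23.04 = 0.96 → 1.
H and S are unchanged.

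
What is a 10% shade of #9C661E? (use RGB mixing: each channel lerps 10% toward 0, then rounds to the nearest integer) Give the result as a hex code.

#9C661E is rgb(156, 102, 30).
Lerp each channel 10% toward 0:
  R: 156 − 15.6 = 140.4 → 140
  G: 102 + 0.1×(0−102) = 102 − 10.2 = 91.8 → 92
  B: 30 − 3 = 27 → 27
rgb(140, 92, 27) = #8C5C1B.

#8C5C1B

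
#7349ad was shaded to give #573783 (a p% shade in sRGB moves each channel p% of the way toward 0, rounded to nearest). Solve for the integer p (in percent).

24%

#7349ad is rgb(115, 73, 173); #573783 is rgb(87, 55, 131).
On the B channel (widest range): 131 ≈ 173 + (p/100)(0 − 173), so p ≈ 100×(131 − 173)/(0 − 173) = -4200/-173 = 24.28.
p = 24 reproduces all three channels after rounding.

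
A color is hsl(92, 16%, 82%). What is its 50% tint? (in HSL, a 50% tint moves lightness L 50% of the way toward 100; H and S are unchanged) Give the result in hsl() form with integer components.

L moves 50% from 82 toward 100: 82 + 9 = 91 → 91.
H and S are unchanged.

hsl(92, 16%, 91%)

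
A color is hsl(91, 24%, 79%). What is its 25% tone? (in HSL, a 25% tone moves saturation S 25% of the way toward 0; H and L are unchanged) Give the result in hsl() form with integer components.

hsl(91, 18%, 79%)

S moves 25% from 24 toward 0: 24 − 6 = 18 → 18.
H and L are unchanged.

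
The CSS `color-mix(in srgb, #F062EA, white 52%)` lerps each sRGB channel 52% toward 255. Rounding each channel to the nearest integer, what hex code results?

#F8B4F5

#F062EA is rgb(240, 98, 234).
A 52% tint moves each channel 52% toward 255:
  R: 240 + 0.52×(255−240) = 240 + 7.8 = 247.8 → 248
  G: 98 + 81.64 = 179.64 → 180
  B: 234 + 0.52×(255−234) = 234 + 10.92 = 244.92 → 245
rgb(248, 180, 245) = #F8B4F5.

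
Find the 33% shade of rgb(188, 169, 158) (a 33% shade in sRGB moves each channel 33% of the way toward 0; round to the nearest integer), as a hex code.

Per channel, c → c + 0.33(0 − c):
  R: 188 + 0.33×(0−188) = 188 − 62.04 = 125.96 → 126
  G: 169 + 0.33×(0−169) = 169 − 55.77 = 113.23 → 113
  B: 158 − 52.14 = 105.86 → 106
rgb(126, 113, 106) = #7e716a.

#7e716a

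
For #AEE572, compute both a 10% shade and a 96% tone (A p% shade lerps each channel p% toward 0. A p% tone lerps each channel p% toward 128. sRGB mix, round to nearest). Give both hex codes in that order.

#9DCE67, #82847F

#AEE572 is rgb(174, 229, 114).
10% shade:
  R: 174 + 0.1×(0−174) = 174 − 17.4 = 156.6 → 157
  G: 229 + 0.1×(0−229) = 229 − 22.9 = 206.1 → 206
  B: 114 + 0.1×(0−114) = 114 − 11.4 = 102.6 → 103
  → #9DCE67
96% tone:
  R: 174 + 0.96×(128−174) = 174 − 44.16 = 129.84 → 130
  G: 229 + 0.96×(128−229) = 229 − 96.96 = 132.04 → 132
  B: 114 + 13.44 = 127.44 → 127
  → #82847F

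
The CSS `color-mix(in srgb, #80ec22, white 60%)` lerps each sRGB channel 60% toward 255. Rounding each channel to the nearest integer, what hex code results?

#80ec22 is rgb(128, 236, 34).
Per channel, c → c + 0.6(255 − c):
  R: 128 + 0.6×(255−128) = 128 + 76.2 = 204.2 → 204
  G: 236 + 0.6×(255−236) = 236 + 11.4 = 247.4 → 247
  B: 34 + 132.6 = 166.6 → 167
rgb(204, 247, 167) = #ccf7a7.

#ccf7a7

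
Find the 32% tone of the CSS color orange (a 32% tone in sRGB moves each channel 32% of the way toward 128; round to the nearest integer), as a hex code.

#D69929

CSS orange is rgb(255, 165, 0).
A 32% tone moves each channel 32% toward 128:
  R: 255 + 0.32×(128−255) = 255 − 40.64 = 214.36 → 214
  G: 165 + 0.32×(128−165) = 165 − 11.84 = 153.16 → 153
  B: 0 + 0.32×(128−0) = 0 + 40.96 = 40.96 → 41
rgb(214, 153, 41) = #D69929.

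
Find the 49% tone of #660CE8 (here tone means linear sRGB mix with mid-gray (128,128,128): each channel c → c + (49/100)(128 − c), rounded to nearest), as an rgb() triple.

#660CE8 is rgb(102, 12, 232).
Lerp each channel 49% toward 128:
  R: 102 + 0.49×(128−102) = 102 + 12.74 = 114.74 → 115
  G: 12 + 0.49×(128−12) = 12 + 56.84 = 68.84 → 69
  B: 232 − 50.96 = 181.04 → 181

rgb(115, 69, 181)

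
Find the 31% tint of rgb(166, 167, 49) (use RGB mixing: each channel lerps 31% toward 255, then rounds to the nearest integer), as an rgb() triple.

Lerp each channel 31% toward 255:
  R: 166 + 0.31×(255−166) = 166 + 27.59 = 193.59 → 194
  G: 167 + 0.31×(255−167) = 167 + 27.28 = 194.28 → 194
  B: 49 + 0.31×(255−49) = 49 + 63.86 = 112.86 → 113

rgb(194, 194, 113)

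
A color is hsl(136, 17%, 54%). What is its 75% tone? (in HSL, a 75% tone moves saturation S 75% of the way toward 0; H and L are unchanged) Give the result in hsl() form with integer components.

S moves 75% from 17 toward 0: 17 − 12.75 = 4.25 → 4.
H and L are unchanged.

hsl(136, 4%, 54%)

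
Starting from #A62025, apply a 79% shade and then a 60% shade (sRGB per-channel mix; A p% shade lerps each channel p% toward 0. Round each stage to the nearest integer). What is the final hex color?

#A62025 is rgb(166, 32, 37).
A 79% shade moves each channel 79% toward 0:
  R: 166 − 131.14 = 34.86 → 35
  G: 32 − 25.28 = 6.72 → 7
  B: 37 + 0.79×(0−37) = 37 − 29.23 = 7.77 → 8
After the shade: rgb(35, 7, 8) = #230708.
A 60% shade moves each channel 60% toward 0:
  R: 35 + 0.6×(0−35) = 35 − 21 = 14 → 14
  G: 7 + 0.6×(0−7) = 7 − 4.2 = 2.8 → 3
  B: 8 + 0.6×(0−8) = 8 − 4.8 = 3.2 → 3
rgb(14, 3, 3) = #0E0303.

#0E0303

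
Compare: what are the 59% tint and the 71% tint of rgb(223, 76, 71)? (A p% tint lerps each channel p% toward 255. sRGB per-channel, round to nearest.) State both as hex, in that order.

59% tint:
  R: 223 + 18.88 = 241.88 → 242
  G: 76 + 0.59×(255−76) = 76 + 105.61 = 181.61 → 182
  B: 71 + 0.59×(255−71) = 71 + 108.56 = 179.56 → 180
  → #f2b6b4
71% tint:
  R: 223 + 0.71×(255−223) = 223 + 22.72 = 245.72 → 246
  G: 76 + 0.71×(255−76) = 76 + 127.09 = 203.09 → 203
  B: 71 + 0.71×(255−71) = 71 + 130.64 = 201.64 → 202
  → #f6cbca

#f2b6b4, #f6cbca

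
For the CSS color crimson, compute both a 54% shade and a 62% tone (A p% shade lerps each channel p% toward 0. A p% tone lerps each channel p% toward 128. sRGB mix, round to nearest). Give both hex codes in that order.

#65091C, #A35766

CSS crimson is rgb(220, 20, 60).
54% shade:
  R: 220 + 0.54×(0−220) = 220 − 118.8 = 101.2 → 101
  G: 20 − 10.8 = 9.2 → 9
  B: 60 + 0.54×(0−60) = 60 − 32.4 = 27.6 → 28
  → #65091C
62% tone:
  R: 220 − 57.04 = 162.96 → 163
  G: 20 + 0.62×(128−20) = 20 + 66.96 = 86.96 → 87
  B: 60 + 42.16 = 102.16 → 102
  → #A35766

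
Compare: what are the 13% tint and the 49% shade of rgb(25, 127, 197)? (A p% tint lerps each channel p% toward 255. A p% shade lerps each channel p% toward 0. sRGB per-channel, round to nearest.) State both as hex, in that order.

13% tint:
  R: 25 + 0.13×(255−25) = 25 + 29.9 = 54.9 → 55
  G: 127 + 0.13×(255−127) = 127 + 16.64 = 143.64 → 144
  B: 197 + 0.13×(255−197) = 197 + 7.54 = 204.54 → 205
  → #3790CD
49% shade:
  R: 25 + 0.49×(0−25) = 25 − 12.25 = 12.75 → 13
  G: 127 − 62.23 = 64.77 → 65
  B: 197 − 96.53 = 100.47 → 100
  → #0D4164

#3790CD, #0D4164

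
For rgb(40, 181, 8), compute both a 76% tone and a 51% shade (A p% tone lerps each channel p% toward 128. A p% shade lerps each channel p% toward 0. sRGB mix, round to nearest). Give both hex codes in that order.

76% tone:
  R: 40 + 0.76×(128−40) = 40 + 66.88 = 106.88 → 107
  G: 181 − 40.28 = 140.72 → 141
  B: 8 + 0.76×(128−8) = 8 + 91.2 = 99.2 → 99
  → #6b8d63
51% shade:
  R: 40 + 0.51×(0−40) = 40 − 20.4 = 19.6 → 20
  G: 181 + 0.51×(0−181) = 181 − 92.31 = 88.69 → 89
  B: 8 + 0.51×(0−8) = 8 − 4.08 = 3.92 → 4
  → #145904

#6b8d63, #145904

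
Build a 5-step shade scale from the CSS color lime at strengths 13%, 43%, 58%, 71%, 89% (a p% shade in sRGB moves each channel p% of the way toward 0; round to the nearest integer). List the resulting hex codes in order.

#00DE00, #009100, #006B00, #004A00, #001C00

CSS lime is rgb(0, 255, 0).
13%: (0→0, 255 − 33.15 = 221.85→222, 0→0) → #00DE00
43%: (0→0, 255 − 109.65 = 145.35→145, 0→0) → #009100
58%: (0→0, 255 − 147.9 = 107.1→107, 0→0) → #006B00
71%: (0→0, 255 − 181.05 = 73.95→74, 0→0) → #004A00
89%: (0→0, 255 − 226.95 = 28.05→28, 0→0) → #001C00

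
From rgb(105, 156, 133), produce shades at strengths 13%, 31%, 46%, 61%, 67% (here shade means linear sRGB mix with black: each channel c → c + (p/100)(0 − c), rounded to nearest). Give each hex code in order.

#5b8874, #486c5c, #395448, #293d34, #23332c

13%: (105 − 13.65 = 91.35→91, 156 − 20.28 = 135.72→136, 133 − 17.29 = 115.71→116) → #5b8874
31%: (105 − 32.55 = 72.45→72, 156 − 48.36 = 107.64→108, 133 − 41.23 = 91.77→92) → #486c5c
46%: (105 − 48.3 = 56.7→57, 156 − 71.76 = 84.24→84, 133 − 61.18 = 71.82→72) → #395448
61%: (105 − 64.05 = 40.95→41, 156 − 95.16 = 60.84→61, 133 − 81.13 = 51.87→52) → #293d34
67%: (105 − 70.35 = 34.65→35, 156 − 104.52 = 51.48→51, 133 − 89.11 = 43.89→44) → #23332c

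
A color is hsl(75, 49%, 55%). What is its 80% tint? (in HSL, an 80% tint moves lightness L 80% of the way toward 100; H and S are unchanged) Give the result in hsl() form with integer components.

L moves 80% from 55 toward 100: 55 + 36 = 91 → 91.
H and S are unchanged.

hsl(75, 49%, 91%)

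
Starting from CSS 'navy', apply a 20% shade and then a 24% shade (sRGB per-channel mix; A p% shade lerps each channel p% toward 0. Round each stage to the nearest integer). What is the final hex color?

#00004E

CSS navy is rgb(0, 0, 128).
Per channel, c → c + 0.2(0 − c):
  R: 0 + 0.2×(0−0) = 0 + 0 = 0 → 0
  G: 0 + 0.2×(0−0) = 0 + 0 = 0 → 0
  B: 128 + 0.2×(0−128) = 128 − 25.6 = 102.4 → 102
After the shade: rgb(0, 0, 102) = #000066.
Lerp each channel 24% toward 0:
  R: 0 + 0.24×(0−0) = 0 + 0 = 0 → 0
  G: 0 + 0.24×(0−0) = 0 + 0 = 0 → 0
  B: 102 + 0.24×(0−102) = 102 − 24.48 = 77.52 → 78
rgb(0, 0, 78) = #00004E.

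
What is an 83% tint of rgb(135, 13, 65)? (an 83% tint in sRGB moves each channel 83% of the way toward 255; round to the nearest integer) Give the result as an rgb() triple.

rgb(235, 214, 223)

Per channel, c → c + 0.83(255 − c):
  R: 135 + 0.83×(255−135) = 135 + 99.6 = 234.6 → 235
  G: 13 + 0.83×(255−13) = 13 + 200.86 = 213.86 → 214
  B: 65 + 157.7 = 222.7 → 223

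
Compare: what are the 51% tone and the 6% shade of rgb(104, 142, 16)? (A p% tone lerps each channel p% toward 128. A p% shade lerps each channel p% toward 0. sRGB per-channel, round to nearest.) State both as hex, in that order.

51% tone:
  R: 104 + 0.51×(128−104) = 104 + 12.24 = 116.24 → 116
  G: 142 + 0.51×(128−142) = 142 − 7.14 = 134.86 → 135
  B: 16 + 0.51×(128−16) = 16 + 57.12 = 73.12 → 73
  → #748749
6% shade:
  R: 104 + 0.06×(0−104) = 104 − 6.24 = 97.76 → 98
  G: 142 + 0.06×(0−142) = 142 − 8.52 = 133.48 → 133
  B: 16 + 0.06×(0−16) = 16 − 0.96 = 15.04 → 15
  → #62850F

#748749, #62850F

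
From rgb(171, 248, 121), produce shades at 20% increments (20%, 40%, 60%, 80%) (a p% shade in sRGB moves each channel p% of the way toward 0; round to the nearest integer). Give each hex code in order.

20%: (171 − 34.2 = 136.8→137, 248 − 49.6 = 198.4→198, 121 − 24.2 = 96.8→97) → #89C661
40%: (171 − 68.4 = 102.6→103, 248 − 99.2 = 148.8→149, 121 − 48.4 = 72.6→73) → #679549
60%: (171 − 102.6 = 68.4→68, 248 − 148.8 = 99.2→99, 121 − 72.6 = 48.4→48) → #446330
80%: (171 − 136.8 = 34.2→34, 248 − 198.4 = 49.6→50, 121 − 96.8 = 24.2→24) → #223218

#89C661, #679549, #446330, #223218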